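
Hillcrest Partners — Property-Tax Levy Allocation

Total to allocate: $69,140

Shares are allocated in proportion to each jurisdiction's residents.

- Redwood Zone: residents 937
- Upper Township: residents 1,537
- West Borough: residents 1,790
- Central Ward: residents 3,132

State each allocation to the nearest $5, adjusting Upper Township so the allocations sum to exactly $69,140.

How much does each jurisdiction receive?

Redwood Zone: $8,760; Upper Township: $14,365; West Borough: $16,735; Central Ward: $29,280

Total residents = 7,396.
Pro-rata amounts: Redwood Zone 937/7,396 × $69,140 = 8,759.35; Upper Township 1,537/7,396 × $69,140 = 14,368.33; West Borough 1,790/7,396 × $69,140 = 16,733.45; Central Ward 3,132/7,396 × $69,140 = 29,278.86.
Rounded to nearest $5: Redwood Zone $8,760; Upper Township $14,370; West Borough $16,735; Central Ward $29,280. Sum = $69,145.
Difference $69,140 − $69,145 = −$5 applied to Upper Township: Upper Township becomes $14,365.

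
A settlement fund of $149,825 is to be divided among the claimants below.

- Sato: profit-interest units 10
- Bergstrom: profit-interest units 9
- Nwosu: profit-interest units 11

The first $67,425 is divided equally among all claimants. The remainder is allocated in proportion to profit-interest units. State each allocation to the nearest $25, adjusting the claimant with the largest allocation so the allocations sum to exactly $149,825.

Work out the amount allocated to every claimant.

Sato: $49,950; Bergstrom: $47,200; Nwosu: $52,675

First tranche $67,425 split equally: $22,475 each.
Remainder $82,400 by profit-interest units (total 30): Sato 27,466.67 → $27,475; Bergstrom 24,720.00 → $24,725; Nwosu 30,213.33 → $30,225.
Rounding difference −$25 on remainder applied to Nwosu.
Totals: Sato $22,475 + $27,475 = $49,950; Bergstrom $22,475 + $24,725 = $47,200; Nwosu $22,475 + $30,200 = $52,675.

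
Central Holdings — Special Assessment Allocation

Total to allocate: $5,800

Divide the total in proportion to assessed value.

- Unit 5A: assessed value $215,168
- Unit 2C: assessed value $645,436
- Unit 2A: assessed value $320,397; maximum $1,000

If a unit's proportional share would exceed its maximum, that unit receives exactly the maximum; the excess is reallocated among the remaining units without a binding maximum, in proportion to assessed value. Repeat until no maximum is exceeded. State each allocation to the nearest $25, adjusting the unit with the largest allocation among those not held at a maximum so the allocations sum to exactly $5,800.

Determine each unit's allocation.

Unit 5A: $1,200 | Unit 2C: $3,600 | Unit 2A: $1,000

Total assessed value = 1,181,001.
Proportional shares (ignoring caps): Unit 5A 1,056.71; Unit 2C 3,169.79; Unit 2A 1,573.50.
Cap binds for Unit 2A ($1,000); remaining pool $4,800 reallocated over remaining assessed value 860,604.
Redistributed shares: Unit 5A 1,200.09 → $1,200; Unit 2C 3,599.91 → $3,600.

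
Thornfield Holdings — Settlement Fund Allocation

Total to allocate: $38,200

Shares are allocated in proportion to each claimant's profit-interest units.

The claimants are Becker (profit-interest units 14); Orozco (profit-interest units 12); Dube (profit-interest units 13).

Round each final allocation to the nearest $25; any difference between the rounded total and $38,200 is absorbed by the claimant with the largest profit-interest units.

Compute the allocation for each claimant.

Becker: $13,725; Orozco: $11,750; Dube: $12,725

Combined profit-interest units = 14 + 12 + 13 = 39.
Unrounded shares: Becker 13,712.82; Orozco 11,753.85; Dube 12,733.33.
After rounding ($25): Becker $13,725; Orozco $11,750; Dube $12,725. Sum = $38,200.
Rounded total matches; no reconciliation needed.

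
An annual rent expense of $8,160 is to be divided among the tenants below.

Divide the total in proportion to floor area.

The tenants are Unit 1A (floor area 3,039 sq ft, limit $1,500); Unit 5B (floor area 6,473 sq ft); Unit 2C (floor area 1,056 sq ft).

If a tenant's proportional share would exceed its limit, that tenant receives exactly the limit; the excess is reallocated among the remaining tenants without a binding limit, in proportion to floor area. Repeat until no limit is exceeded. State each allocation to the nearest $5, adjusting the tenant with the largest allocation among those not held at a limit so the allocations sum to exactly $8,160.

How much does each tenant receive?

Floor area total: 10,568.
Proportional shares (ignoring caps): Unit 1A 2,346.54; Unit 5B 4,998.08; Unit 2C 815.38.
Held at cap: Unit 1A ($1,500); residual $6,660 reallocated over remaining floor area 7,529.
Shares after redistribution: Unit 5B 5,725.88 → $5,725; Unit 2C 934.12 → $935.

Unit 1A: $1,500 · Unit 5B: $5,725 · Unit 2C: $935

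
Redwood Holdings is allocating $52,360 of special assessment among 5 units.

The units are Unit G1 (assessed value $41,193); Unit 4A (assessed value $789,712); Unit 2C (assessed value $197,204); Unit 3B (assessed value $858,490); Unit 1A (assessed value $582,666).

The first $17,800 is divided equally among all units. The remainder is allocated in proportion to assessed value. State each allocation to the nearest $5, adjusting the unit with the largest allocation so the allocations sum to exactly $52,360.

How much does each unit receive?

First tranche $17,800 split equally: $3,560 each.
Remainder $34,560 by assessed value (total 2,469,265): Unit G1 576.54 → $575; Unit 4A 11,052.86 → $11,055; Unit 2C 2,760.08 → $2,760; Unit 3B 12,015.48 → $12,015; Unit 1A 8,155.03 → $8,155.
Totals: Unit G1 $3,560 + $575 = $4,135; Unit 4A $3,560 + $11,055 = $14,615; Unit 2C $3,560 + $2,760 = $6,320; Unit 3B $3,560 + $12,015 = $15,575; Unit 1A $3,560 + $8,155 = $11,715.

Unit G1: $4,135; Unit 4A: $14,615; Unit 2C: $6,320; Unit 3B: $15,575; Unit 1A: $11,715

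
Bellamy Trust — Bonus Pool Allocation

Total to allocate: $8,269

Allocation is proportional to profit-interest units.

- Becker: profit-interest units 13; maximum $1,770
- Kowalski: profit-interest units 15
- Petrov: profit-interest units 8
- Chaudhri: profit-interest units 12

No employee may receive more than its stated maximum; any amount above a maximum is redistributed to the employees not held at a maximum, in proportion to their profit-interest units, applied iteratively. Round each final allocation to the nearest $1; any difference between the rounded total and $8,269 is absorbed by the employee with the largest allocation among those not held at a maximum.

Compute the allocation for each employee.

Becker: $1,770; Kowalski: $2,786; Petrov: $1,485; Chaudhri: $2,228

Total profit-interest units = 48.
Proportional shares (ignoring caps): Becker 2,239.52; Kowalski 2,584.06; Petrov 1,378.17; Chaudhri 2,067.25.
Held at cap: Becker ($1,770); balance $6,499 reallocated over remaining profit-interest units 35.
Redistributed shares: Kowalski 2,785.29 → $2,785; Petrov 1,485.49 → $1,485; Chaudhri 2,228.23 → $2,228.
Rounding difference +$1 applied to Kowalski → $2,786.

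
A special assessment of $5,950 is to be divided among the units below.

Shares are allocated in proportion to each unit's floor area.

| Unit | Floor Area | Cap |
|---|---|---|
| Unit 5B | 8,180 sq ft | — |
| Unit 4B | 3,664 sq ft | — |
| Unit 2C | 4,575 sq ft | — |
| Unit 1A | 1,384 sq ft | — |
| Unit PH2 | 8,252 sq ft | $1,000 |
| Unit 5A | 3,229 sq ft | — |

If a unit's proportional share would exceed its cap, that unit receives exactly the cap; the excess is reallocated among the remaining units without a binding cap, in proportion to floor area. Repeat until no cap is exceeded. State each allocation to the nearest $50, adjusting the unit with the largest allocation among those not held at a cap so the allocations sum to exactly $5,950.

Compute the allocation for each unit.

Unit 5B: $1,900 | Unit 4B: $850 | Unit 2C: $1,100 | Unit 1A: $350 | Unit PH2: $1,000 | Unit 5A: $750

Floor area total: 29,284.
Proportional shares (ignoring caps): Unit 5B 1,662.03; Unit 4B 744.46; Unit 2C 929.56; Unit 1A 281.20; Unit PH2 1,676.66; Unit 5A 656.08.
Capped: Unit PH2 ($1,000); remaining pool $4,950 reallocated over remaining floor area 21,032.
Remaining shares: Unit 5B 1,925.21 → $1,950; Unit 4B 862.34 → $850; Unit 2C 1,076.75 → $1,100; Unit 1A 325.73 → $350; Unit 5A 759.96 → $750.
Rounding difference −$50 applied to Unit 5B → $1,900.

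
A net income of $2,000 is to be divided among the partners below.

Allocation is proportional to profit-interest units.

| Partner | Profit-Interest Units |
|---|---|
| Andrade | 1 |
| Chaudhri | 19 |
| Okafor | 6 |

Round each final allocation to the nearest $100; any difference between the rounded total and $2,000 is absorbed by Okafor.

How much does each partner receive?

Andrade: $100 | Chaudhri: $1,500 | Okafor: $400

Total profit-interest units = 26.
Pro-rata amounts: Andrade 1/26 × $2,000 = 76.92; Chaudhri 19/26 × $2,000 = 1,461.54; Okafor 6/26 × $2,000 = 461.54.
At nearest $100: Andrade $100; Chaudhri $1,500; Okafor $500. Sum = $2,100.
Difference $2,000 − $2,100 = −$100 applied to Okafor: Okafor becomes $400.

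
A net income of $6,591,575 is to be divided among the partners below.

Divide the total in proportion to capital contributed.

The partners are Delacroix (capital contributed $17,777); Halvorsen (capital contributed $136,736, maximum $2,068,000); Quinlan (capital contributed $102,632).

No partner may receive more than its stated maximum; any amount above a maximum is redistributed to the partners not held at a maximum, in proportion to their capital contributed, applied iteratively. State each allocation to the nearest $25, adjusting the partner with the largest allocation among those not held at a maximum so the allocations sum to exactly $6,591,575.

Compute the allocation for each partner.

Combined capital contributed = 257,145.
Pro-rata shares before constraints: Delacroix 455,690.09; Halvorsen 3,505,048.12; Quinlan 2,630,836.79.
Cap binds for Halvorsen ($2,068,000); residual $4,523,575 reallocated over remaining capital contributed 120,409.
Shares after redistribution: Delacroix 667,853.67 → $667,850; Quinlan 3,855,721.33 → $3,855,725.

Delacroix: $667,850; Halvorsen: $2,068,000; Quinlan: $3,855,725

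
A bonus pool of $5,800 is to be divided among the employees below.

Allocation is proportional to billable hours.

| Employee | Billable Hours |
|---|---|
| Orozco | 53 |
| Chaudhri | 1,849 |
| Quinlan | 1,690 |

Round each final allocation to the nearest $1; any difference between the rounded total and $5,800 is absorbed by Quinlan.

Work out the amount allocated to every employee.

Combined billable hours = 3,592.
Pro-rata amounts: Orozco 53/3,592 × $5,800 = 85.58; Chaudhri 1,849/3,592 × $5,800 = 2,985.58; Quinlan 1,690/3,592 × $5,800 = 2,728.84.
At nearest $1: Orozco $86; Chaudhri $2,986; Quinlan $2,729. Sum = $5,801.
Difference $5,800 − $5,801 = −$1 applied to Quinlan: Quinlan becomes $2,728.

Orozco: $86 | Chaudhri: $2,986 | Quinlan: $2,728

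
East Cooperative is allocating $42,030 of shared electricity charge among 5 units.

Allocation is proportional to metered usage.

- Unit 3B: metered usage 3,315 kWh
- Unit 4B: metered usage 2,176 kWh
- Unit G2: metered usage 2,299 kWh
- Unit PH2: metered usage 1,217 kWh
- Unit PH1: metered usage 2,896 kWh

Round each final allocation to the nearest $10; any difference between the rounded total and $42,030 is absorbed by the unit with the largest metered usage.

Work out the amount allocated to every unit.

Unit 3B: $11,700 | Unit 4B: $7,680 | Unit G2: $8,120 | Unit PH2: $4,300 | Unit PH1: $10,230

Metered usage total: 11,903.
Raw shares: Unit 3B 3,315/11,903 × $42,030 = 11,705.41; Unit 4B 2,176/11,903 × $42,030 = 7,683.55; Unit G2 2,299/11,903 × $42,030 = 8,117.87; Unit PH2 1,217/11,903 × $42,030 = 4,297.28; Unit PH1 2,896/11,903 × $42,030 = 10,225.90.
At nearest $10: Unit 3B $11,710; Unit 4B $7,680; Unit G2 $8,120; Unit PH2 $4,300; Unit PH1 $10,230. Sum = $42,040.
Difference $42,030 − $42,040 = −$10 applied to largest metered usage (Unit 3B): Unit 3B becomes $11,700.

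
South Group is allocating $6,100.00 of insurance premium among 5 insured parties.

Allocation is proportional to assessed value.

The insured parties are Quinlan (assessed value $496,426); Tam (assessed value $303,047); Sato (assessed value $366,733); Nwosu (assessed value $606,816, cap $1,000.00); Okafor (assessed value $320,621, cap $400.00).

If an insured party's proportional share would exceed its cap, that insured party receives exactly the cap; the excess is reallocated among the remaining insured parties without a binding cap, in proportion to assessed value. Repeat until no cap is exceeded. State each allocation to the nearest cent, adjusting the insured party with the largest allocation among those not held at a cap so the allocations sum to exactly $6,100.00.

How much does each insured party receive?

Combined assessed value = 2,093,643.
Unconstrained shares: Quinlan 1,446.3777; Tam 882.9522; Sato 1,068.5066; Nwosu 1,768.0080; Okafor 934.1555.
Held at cap: Nwosu ($1,000.00), Okafor ($400.00); remaining pool $4,700.00 reallocated over remaining assessed value 1,166,206.
Remaining shares: Quinlan 2,000.6776 → $2,000.68; Tam 1,221.3287 → $1,221.33; Sato 1,477.9937 → $1,477.99.

Quinlan: $2,000.68; Tam: $1,221.33; Sato: $1,477.99; Nwosu: $1,000.00; Okafor: $400.00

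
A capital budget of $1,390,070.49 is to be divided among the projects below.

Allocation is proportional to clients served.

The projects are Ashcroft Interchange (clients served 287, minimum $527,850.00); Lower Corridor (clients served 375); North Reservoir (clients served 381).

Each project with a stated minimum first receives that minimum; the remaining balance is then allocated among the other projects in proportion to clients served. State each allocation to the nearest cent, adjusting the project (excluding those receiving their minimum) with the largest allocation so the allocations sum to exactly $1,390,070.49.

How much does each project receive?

Ashcroft Interchange: $527,850.00 · Lower Corridor: $427,688.74 · North Reservoir: $434,531.75

Minimums first: Ashcroft Interchange $527,850.00. Balance $862,220.49.
Balance split over remaining clients served 756: Lower Corridor 427,688.7351 → $427,688.74; North Reservoir 434,531.7549 → $434,531.75.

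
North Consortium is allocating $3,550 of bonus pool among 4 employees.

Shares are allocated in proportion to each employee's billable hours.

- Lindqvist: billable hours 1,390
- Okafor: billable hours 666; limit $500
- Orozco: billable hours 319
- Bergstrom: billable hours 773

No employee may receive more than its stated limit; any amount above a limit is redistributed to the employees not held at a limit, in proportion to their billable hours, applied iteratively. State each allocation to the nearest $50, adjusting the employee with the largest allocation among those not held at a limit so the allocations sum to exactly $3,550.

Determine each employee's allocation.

Sum of billable hours: 3,148.
Unconstrained shares: Lindqvist 1,567.50; Okafor 751.05; Orozco 359.74; Bergstrom 871.71.
Capped: Okafor ($500); balance $3,050 reallocated over remaining billable hours 2,482.
Shares after redistribution: Lindqvist 1,708.10 → $1,700; Orozco 392.00 → $400; Bergstrom 949.90 → $950.

Lindqvist: $1,700 · Okafor: $500 · Orozco: $400 · Bergstrom: $950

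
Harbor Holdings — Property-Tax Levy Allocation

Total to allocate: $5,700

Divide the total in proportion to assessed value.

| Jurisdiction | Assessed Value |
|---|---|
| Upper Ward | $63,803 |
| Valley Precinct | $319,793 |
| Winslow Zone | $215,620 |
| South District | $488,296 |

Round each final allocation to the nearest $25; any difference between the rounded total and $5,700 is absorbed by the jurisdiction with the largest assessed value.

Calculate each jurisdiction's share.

Upper Ward: $325; Valley Precinct: $1,675; Winslow Zone: $1,125; South District: $2,575

Assessed value total: 63,803 + 319,793 + 215,620 + 488,296 = 1,087,512.
Pro-rata amounts: Upper Ward 334.41; Valley Precinct 1,676.14; Winslow Zone 1,130.13; South District 2,559.32.
Rounded to nearest $25: Upper Ward $325; Valley Precinct $1,675; Winslow Zone $1,125; South District $2,550. Sum = $5,675.
Difference $5,700 − $5,675 = +$25 applied to largest assessed value (South District): South District becomes $2,575.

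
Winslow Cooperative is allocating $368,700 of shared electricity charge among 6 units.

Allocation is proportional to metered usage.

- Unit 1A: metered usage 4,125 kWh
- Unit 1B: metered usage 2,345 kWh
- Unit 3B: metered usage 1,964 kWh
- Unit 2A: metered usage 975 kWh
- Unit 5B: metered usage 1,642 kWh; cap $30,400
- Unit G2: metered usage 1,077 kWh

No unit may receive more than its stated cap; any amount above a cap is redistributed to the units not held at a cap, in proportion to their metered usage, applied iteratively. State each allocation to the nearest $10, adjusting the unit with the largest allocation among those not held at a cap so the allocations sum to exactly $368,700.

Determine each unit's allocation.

Unit 1A: $133,080 · Unit 1B: $75,650 · Unit 3B: $63,360 · Unit 2A: $31,460 · Unit 5B: $30,400 · Unit G2: $34,750

Total metered usage = 12,128.
Unconstrained shares: Unit 1A 125,402.99; Unit 1B 71,289.70; Unit 3B 59,707.03; Unit 2A 29,640.71; Unit 5B 49,917.99; Unit G2 32,741.58.
Held at cap: Unit 5B ($30,400); residual $338,300 reallocated over remaining metered usage 10,486.
Shares after redistribution: Unit 1A 133,081.01 → $133,080; Unit 1B 75,654.54 → $75,650; Unit 3B 63,362.69 → $63,360; Unit 2A 31,455.51 → $31,460; Unit G2 34,746.24 → $34,750.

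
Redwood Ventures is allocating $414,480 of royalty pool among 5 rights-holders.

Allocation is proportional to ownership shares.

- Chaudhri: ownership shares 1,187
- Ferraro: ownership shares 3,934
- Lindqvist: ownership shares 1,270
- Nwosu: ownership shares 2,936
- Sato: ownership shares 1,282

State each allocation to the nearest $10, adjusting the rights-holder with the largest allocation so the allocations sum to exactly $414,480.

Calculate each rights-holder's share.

Chaudhri: $46,370 | Ferraro: $153,690 | Lindqvist: $49,620 | Nwosu: $114,710 | Sato: $50,090

Ownership shares total: 10,609.
Proportional shares: Chaudhri 1,187/10,609 × $414,480 = 46,374.56; Ferraro 3,934/10,609 × $414,480 = 153,696.33; Lindqvist 1,270/10,609 × $414,480 = 49,617.27; Nwosu 2,936/10,609 × $414,480 = 114,705.75; Sato 1,282/10,609 × $414,480 = 50,086.09.
After rounding ($10): Chaudhri $46,370; Ferraro $153,700; Lindqvist $49,620; Nwosu $114,710; Sato $50,090. Sum = $414,490.
Difference $414,480 − $414,490 = −$10 applied to largest allocation (Ferraro): Ferraro becomes $153,690.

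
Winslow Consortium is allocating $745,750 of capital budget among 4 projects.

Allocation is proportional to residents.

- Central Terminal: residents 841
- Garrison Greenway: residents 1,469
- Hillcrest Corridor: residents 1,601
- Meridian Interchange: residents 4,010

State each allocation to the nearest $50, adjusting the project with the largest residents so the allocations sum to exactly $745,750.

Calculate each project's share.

Residents total: 841 + 1,469 + 1,601 + 4,010 = 7,921.
Unrounded shares: Central Terminal 79,178.86; Garrison Greenway 138,304.10; Hillcrest Corridor 150,731.69; Meridian Interchange 377,535.35.
After rounding ($50): Central Terminal $79,200; Garrison Greenway $138,300; Hillcrest Corridor $150,750; Meridian Interchange $377,550. Sum = $745,800.
Difference $745,750 − $745,800 = −$50 applied to largest residents (Meridian Interchange): Meridian Interchange becomes $377,500.

Central Terminal: $79,200; Garrison Greenway: $138,300; Hillcrest Corridor: $150,750; Meridian Interchange: $377,500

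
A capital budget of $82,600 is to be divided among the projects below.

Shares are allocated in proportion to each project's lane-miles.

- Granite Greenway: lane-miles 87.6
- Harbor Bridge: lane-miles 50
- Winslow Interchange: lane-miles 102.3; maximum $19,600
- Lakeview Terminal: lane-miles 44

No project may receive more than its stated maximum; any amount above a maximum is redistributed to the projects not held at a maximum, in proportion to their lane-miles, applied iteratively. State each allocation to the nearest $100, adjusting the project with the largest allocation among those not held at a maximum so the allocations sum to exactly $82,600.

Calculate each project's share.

Granite Greenway: $30,400 · Harbor Bridge: $17,300 · Winslow Interchange: $19,600 · Lakeview Terminal: $15,300

Combined lane-miles = 283.9.
Pro-rata shares before constraints: Granite Greenway 25,487.00; Harbor Bridge 14,547.38; Winslow Interchange 29,763.93; Lakeview Terminal 12,801.69.
Capped: Winslow Interchange ($19,600); residual $63,000 reallocated over remaining lane-miles 181.6.
Remaining shares: Granite Greenway 30,389.87 → $30,400; Harbor Bridge 17,345.81 → $17,300; Lakeview Terminal 15,264.32 → $15,300.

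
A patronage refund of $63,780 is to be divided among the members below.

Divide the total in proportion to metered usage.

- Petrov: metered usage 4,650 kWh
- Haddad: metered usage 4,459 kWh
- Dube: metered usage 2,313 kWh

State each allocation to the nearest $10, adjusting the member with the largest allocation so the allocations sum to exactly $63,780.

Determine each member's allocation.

Metered usage total: 11,422.
Raw shares: Petrov 4,650/11,422 × $63,780 = 25,965.42; Haddad 4,459/11,422 × $63,780 = 24,898.88; Dube 2,313/11,422 × $63,780 = 12,915.70.
Rounded to nearest $10: Petrov $25,970; Haddad $24,900; Dube $12,920. Sum = $63,790.
Difference $63,780 − $63,790 = −$10 applied to largest allocation (Petrov): Petrov becomes $25,960.

Petrov: $25,960 | Haddad: $24,900 | Dube: $12,920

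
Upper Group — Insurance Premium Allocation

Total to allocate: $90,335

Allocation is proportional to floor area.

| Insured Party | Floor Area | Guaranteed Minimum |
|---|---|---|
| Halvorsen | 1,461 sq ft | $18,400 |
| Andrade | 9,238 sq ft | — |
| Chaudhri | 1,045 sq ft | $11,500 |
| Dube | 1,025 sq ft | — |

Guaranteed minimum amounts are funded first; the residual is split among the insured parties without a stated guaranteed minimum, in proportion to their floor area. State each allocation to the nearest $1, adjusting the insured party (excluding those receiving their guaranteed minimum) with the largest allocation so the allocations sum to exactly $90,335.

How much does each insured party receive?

Halvorsen: $18,400; Andrade: $54,399; Chaudhri: $11,500; Dube: $6,036

Fund the minimums — Halvorsen $18,400; Chaudhri $11,500. Remaining pool $60,435.
Remaining pool split over remaining floor area 10,263: Andrade 54,399.16 → $54,399; Dube 6,035.84 → $6,036.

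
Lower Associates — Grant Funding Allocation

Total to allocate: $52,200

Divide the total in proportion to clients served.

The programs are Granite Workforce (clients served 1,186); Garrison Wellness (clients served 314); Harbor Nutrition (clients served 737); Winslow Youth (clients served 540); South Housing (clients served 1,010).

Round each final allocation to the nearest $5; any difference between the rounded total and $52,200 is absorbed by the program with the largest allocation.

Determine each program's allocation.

Granite Workforce: $16,345; Garrison Wellness: $4,330; Harbor Nutrition: $10,160; Winslow Youth: $7,445; South Housing: $13,920

Combined clients served = 3,787.
Unrounded shares: Granite Workforce 1,186/3,787 × $52,200 = 16,347.82; Garrison Wellness 314/3,787 × $52,200 = 4,328.18; Harbor Nutrition 737/3,787 × $52,200 = 10,158.81; Winslow Youth 540/3,787 × $52,200 = 7,443.36; South Housing 1,010/3,787 × $52,200 = 13,921.84.
Rounded to nearest $5: Granite Workforce $16,350; Garrison Wellness $4,330; Harbor Nutrition $10,160; Winslow Youth $7,445; South Housing $13,920. Sum = $52,205.
Difference $52,200 − $52,205 = −$5 applied to largest allocation (Granite Workforce): Granite Workforce becomes $16,345.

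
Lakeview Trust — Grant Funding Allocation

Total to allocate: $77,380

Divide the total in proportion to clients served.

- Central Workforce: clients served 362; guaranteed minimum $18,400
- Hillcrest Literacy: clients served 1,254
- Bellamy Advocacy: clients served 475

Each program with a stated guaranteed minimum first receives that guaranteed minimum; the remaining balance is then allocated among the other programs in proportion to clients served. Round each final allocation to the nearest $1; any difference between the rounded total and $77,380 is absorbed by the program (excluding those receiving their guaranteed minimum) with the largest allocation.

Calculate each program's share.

Central Workforce: $18,400 | Hillcrest Literacy: $42,777 | Bellamy Advocacy: $16,203

Guaranteed amounts: Central Workforce $18,400. Residual $58,980.
Residual split over remaining clients served 1,729: Hillcrest Literacy 42,776.70 → $42,777; Bellamy Advocacy 16,203.30 → $16,203.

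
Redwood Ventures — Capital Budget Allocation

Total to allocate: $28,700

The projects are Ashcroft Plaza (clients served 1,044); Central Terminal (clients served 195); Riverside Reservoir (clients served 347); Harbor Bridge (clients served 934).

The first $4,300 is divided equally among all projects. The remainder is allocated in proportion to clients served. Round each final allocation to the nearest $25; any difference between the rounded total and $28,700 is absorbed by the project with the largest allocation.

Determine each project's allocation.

$4,300 shared equally gives $1,075 per project.
Remainder $24,400 by clients served (total 2,520): Ashcroft Plaza 10,108.57 → $10,100; Central Terminal 1,888.10 → $1,900; Riverside Reservoir 3,359.84 → $3,350; Harbor Bridge 9,043.49 → $9,050.
Totals: Ashcroft Plaza $1,075 + $10,100 = $11,175; Central Terminal $1,075 + $1,900 = $2,975; Riverside Reservoir $1,075 + $3,350 = $4,425; Harbor Bridge $1,075 + $9,050 = $10,125.

Ashcroft Plaza: $11,175 · Central Terminal: $2,975 · Riverside Reservoir: $4,425 · Harbor Bridge: $10,125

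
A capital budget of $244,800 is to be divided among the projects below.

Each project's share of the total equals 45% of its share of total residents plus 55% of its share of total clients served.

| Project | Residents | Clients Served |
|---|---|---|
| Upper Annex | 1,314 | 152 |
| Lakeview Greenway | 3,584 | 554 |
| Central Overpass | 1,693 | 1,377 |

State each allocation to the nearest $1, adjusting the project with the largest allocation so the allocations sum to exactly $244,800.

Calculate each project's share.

Upper Annex: $31,787 | Lakeview Greenway: $95,711 | Central Overpass: $117,302

Totals — residents 6,591, clients served 2,083.
Combined weights (45% residents + 55% clients served): Upper Annex 0.1298; Lakeview Greenway 0.3910; Central Overpass 0.4792.
Raw shares: Upper Annex 31,786.71; Lakeview Greenway 95,711.10; Central Overpass 117,302.19.
At nearest $1: Upper Annex $31,787; Lakeview Greenway $95,711; Central Overpass $117,302. Sum = $244,800.
No rounding difference to absorb.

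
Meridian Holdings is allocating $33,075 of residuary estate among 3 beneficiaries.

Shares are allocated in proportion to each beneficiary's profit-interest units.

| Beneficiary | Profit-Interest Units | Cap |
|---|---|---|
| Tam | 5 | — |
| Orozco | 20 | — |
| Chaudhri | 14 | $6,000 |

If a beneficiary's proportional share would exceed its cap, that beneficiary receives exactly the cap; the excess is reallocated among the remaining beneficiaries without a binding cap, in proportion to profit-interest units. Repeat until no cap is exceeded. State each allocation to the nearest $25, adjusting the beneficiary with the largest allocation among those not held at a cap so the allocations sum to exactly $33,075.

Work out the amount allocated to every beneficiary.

Sum of profit-interest units: 39.
Proportional shares (ignoring caps): Tam 4,240.38; Orozco 16,961.54; Chaudhri 11,873.08.
Held at cap: Chaudhri ($6,000); balance $27,075 reallocated over remaining profit-interest units 25.
Remaining shares: Tam 5,415.00 → $5,425; Orozco 21,660.00 → $21,650.

Tam: $5,425 | Orozco: $21,650 | Chaudhri: $6,000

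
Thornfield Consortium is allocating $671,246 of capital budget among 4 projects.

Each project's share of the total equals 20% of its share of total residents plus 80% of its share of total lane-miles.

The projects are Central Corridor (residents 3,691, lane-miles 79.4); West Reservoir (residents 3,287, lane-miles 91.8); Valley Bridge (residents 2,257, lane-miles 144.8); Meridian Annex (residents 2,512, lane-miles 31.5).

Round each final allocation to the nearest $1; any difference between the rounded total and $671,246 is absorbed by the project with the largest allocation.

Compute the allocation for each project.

Totals — residents 11,747, lane-miles 347.5.
Composite weights (20% residents + 80% lane-miles): Central Corridor 0.2456; West Reservoir 0.2673; Valley Bridge 0.3718; Meridian Annex 0.1153.
Proportional shares: Central Corridor 164,880.13; West Reservoir 179,424.96; Valley Bridge 249,555.40; Meridian Annex 77,385.503.
Rounded to nearest $1: Central Corridor $164,880; West Reservoir $179,425; Valley Bridge $249,555; Meridian Annex $77,386. Sum = $671,246.
Rounded total matches; no reconciliation needed.

Central Corridor: $164,880; West Reservoir: $179,425; Valley Bridge: $249,555; Meridian Annex: $77,386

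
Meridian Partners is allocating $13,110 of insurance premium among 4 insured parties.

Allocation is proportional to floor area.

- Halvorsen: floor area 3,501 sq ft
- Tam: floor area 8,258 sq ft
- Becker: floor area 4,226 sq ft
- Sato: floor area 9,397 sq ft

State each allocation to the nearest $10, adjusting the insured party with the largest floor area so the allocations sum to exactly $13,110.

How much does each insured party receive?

Total floor area = 3,501 + 8,258 + 4,226 + 9,397 = 25,382.
Proportional shares: Halvorsen 1,808.29; Tam 4,265.32; Becker 2,182.76; Sato 4,853.62.
At nearest $10: Halvorsen $1,810; Tam $4,270; Becker $2,180; Sato $4,850. Sum = $13,110.
Sum already equals the total — no adjustment.

Halvorsen: $1,810 · Tam: $4,270 · Becker: $2,180 · Sato: $4,850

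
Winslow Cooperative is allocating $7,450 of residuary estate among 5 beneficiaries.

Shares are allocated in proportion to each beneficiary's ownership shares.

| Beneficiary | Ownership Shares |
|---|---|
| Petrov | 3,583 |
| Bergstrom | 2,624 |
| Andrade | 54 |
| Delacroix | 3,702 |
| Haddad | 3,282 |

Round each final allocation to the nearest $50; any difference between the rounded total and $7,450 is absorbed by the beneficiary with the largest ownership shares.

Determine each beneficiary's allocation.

Petrov: $2,000; Bergstrom: $1,500; Andrade: $50; Delacroix: $2,050; Haddad: $1,850

Sum of ownership shares: 3,583 + 2,624 + 54 + 3,702 + 3,282 = 13,245.
Proportional shares: Petrov 2,015.35; Bergstrom 1,475.94; Andrade 30.37; Delacroix 2,082.29; Haddad 1,846.05.
At nearest $50: Petrov $2,000; Bergstrom $1,500; Andrade $50; Delacroix $2,100; Haddad $1,850. Sum = $7,500.
Difference $7,450 − $7,500 = −$50 applied to largest ownership shares (Delacroix): Delacroix becomes $2,050.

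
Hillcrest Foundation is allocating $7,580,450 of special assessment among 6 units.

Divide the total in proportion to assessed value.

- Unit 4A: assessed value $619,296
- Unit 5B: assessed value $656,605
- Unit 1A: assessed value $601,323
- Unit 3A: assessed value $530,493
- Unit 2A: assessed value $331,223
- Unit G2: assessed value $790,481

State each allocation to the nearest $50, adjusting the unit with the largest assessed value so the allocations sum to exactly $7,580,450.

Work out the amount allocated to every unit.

Combined assessed value = 619,296 + 656,605 + 601,323 + 530,493 + 331,223 + 790,481 = 3,529,421.
Proportional shares: Unit 4A 1,330,116.86; Unit 5B 1,410,248.70; Unit 1A 1,291,514.65; Unit 3A 1,139,386.79; Unit 2A 711,396.97; Unit G2 1,697,786.04.
Rounded to nearest $50: Unit 4A $1,330,100; Unit 5B $1,410,250; Unit 1A $1,291,500; Unit 3A $1,139,400; Unit 2A $711,400; Unit G2 $1,697,800. Sum = $7,580,450.
Sum already equals the total — no adjustment.

Unit 4A: $1,330,100; Unit 5B: $1,410,250; Unit 1A: $1,291,500; Unit 3A: $1,139,400; Unit 2A: $711,400; Unit G2: $1,697,800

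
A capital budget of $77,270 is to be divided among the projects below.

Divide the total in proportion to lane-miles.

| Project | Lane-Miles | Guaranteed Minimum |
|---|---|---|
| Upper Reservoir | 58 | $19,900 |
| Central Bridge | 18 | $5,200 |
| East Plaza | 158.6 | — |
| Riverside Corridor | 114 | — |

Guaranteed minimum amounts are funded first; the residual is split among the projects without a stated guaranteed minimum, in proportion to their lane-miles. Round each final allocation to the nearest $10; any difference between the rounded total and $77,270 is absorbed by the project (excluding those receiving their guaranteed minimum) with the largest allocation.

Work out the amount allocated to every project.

Upper Reservoir: $19,900 | Central Bridge: $5,200 | East Plaza: $30,350 | Riverside Corridor: $21,820

Guaranteed amounts: Upper Reservoir $19,900; Central Bridge $5,200. Remaining pool $52,170.
Remaining pool split over remaining lane-miles 272.6: East Plaza 30,352.76 → $30,350; Riverside Corridor 21,817.24 → $21,820.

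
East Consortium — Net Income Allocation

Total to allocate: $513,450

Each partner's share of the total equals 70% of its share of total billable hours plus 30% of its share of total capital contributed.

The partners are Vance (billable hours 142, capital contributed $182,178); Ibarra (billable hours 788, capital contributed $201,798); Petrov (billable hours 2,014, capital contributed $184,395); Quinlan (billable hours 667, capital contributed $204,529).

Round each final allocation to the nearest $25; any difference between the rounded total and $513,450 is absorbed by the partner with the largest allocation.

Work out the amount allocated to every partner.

Vance: $50,450 · Ibarra: $118,650 · Petrov: $237,200 · Quinlan: $107,150

Totals — billable hours 3,611, capital contributed 772,900.
Blended shares (70% billable hours + 30% capital contributed): Vance 0.0982; Ibarra 0.2311; Petrov 0.4620; Quinlan 0.2087.
Raw shares: Vance 50,440.88; Ibarra 118,649.60; Petrov 237,209.18; Quinlan 107,150.34.
At nearest $25: Vance $50,450; Ibarra $118,650; Petrov $237,200; Quinlan $107,150. Sum = $513,450.
No rounding difference to absorb.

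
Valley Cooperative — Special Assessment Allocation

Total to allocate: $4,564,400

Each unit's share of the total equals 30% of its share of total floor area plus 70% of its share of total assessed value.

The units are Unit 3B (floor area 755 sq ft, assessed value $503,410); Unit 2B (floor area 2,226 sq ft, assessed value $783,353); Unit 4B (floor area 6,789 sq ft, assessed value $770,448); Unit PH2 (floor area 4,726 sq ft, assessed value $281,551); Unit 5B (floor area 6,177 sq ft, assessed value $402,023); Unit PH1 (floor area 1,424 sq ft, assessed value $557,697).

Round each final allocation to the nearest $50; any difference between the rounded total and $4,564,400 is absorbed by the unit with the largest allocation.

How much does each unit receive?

Unit 3B: $534,400 | Unit 2B: $896,750 | Unit 4B: $1,167,000 | Unit PH2: $565,600 | Unit 5B: $772,200 | Unit PH1: $628,450

Totals — floor area 22,097, assessed value 3,298,482.
Blended shares (30% floor area + 70% assessed value): Unit 3B 0.1171; Unit 2B 0.1965; Unit 4B 0.2557; Unit PH2 0.1239; Unit 5B 0.1692; Unit PH1 0.1377.
Raw shares: Unit 3B 534,415.21; Unit 2B 896,738.26; Unit 4B 1,167,000.50; Unit PH2 565,588.41; Unit 5B 772,200.24; Unit PH1 628,457.39.
After rounding ($50): Unit 3B $534,400; Unit 2B $896,750; Unit 4B $1,167,000; Unit PH2 $565,600; Unit 5B $772,200; Unit PH1 $628,450. Sum = $4,564,400.
Rounded total matches; no reconciliation needed.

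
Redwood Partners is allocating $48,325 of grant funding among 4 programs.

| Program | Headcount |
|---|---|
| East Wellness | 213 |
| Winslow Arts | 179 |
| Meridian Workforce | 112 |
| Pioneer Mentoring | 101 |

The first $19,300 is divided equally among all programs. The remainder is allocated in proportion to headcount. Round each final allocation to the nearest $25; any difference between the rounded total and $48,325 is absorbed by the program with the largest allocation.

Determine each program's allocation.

Equal tier: $19,300 ÷ 4 = $4,825 apiece.
Remainder $29,025 by headcount (total 605): East Wellness 10,218.72 → $10,225; Winslow Arts 8,587.56 → $8,600; Meridian Workforce 5,373.22 → $5,375; Pioneer Mentoring 4,845.50 → $4,850.
Rounding difference −$25 on remainder applied to East Wellness.
Totals: East Wellness $4,825 + $10,200 = $15,025; Winslow Arts $4,825 + $8,600 = $13,425; Meridian Workforce $4,825 + $5,375 = $10,200; Pioneer Mentoring $4,825 + $4,850 = $9,675.

East Wellness: $15,025 · Winslow Arts: $13,425 · Meridian Workforce: $10,200 · Pioneer Mentoring: $9,675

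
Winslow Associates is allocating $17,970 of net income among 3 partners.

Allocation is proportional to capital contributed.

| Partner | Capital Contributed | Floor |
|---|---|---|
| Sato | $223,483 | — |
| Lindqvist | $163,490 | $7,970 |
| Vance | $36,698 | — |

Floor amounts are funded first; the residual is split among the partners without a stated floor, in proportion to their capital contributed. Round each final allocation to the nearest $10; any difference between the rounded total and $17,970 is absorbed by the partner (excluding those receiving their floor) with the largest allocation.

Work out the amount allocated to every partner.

Sato: $8,590; Lindqvist: $7,970; Vance: $1,410

Minimums first: Lindqvist $7,970. Remaining pool $10,000.
Remaining pool split over remaining capital contributed 260,181: Sato 8,589.52 → $8,590; Vance 1,410.48 → $1,410.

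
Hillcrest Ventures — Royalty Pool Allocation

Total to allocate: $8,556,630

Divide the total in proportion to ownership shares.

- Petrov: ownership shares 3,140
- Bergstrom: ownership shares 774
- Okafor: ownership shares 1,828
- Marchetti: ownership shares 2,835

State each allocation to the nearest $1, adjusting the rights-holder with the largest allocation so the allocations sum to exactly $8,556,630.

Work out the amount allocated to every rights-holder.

Petrov: $3,132,542; Bergstrom: $772,162; Okafor: $1,823,659; Marchetti: $2,828,267

Sum of ownership shares: 8,577.
Raw shares: Petrov 3,140/8,577 × $8,556,630 = 3,132,542.64; Bergstrom 774/8,577 × $8,556,630 = 772,161.78; Okafor 1,828/8,577 × $8,556,630 = 1,823,658.58; Marchetti 2,835/8,577 × $8,556,630 = 2,828,267.00.
At nearest $1: Petrov $3,132,543; Bergstrom $772,162; Okafor $1,823,659; Marchetti $2,828,267. Sum = $8,556,631.
Difference $8,556,630 − $8,556,631 = −$1 applied to largest allocation (Petrov): Petrov becomes $3,132,542.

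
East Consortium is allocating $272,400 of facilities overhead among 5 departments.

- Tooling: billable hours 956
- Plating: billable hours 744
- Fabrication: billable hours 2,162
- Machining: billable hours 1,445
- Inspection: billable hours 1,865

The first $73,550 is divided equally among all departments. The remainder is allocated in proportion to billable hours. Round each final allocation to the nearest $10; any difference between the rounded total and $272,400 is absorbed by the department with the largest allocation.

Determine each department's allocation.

First tranche $73,550 split equally: $14,710 each.
Remainder $198,850 by billable hours (total 7,172): Tooling 26,505.94 → $26,510; Plating 20,628.05 → $20,630; Fabrication 59,943.35 → $59,940; Machining 40,063.89 → $40,060; Inspection 51,708.76 → $51,710.
Totals: Tooling $14,710 + $26,510 = $41,220; Plating $14,710 + $20,630 = $35,340; Fabrication $14,710 + $59,940 = $74,650; Machining $14,710 + $40,060 = $54,770; Inspection $14,710 + $51,710 = $66,420.

Tooling: $41,220 · Plating: $35,340 · Fabrication: $74,650 · Machining: $54,770 · Inspection: $66,420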